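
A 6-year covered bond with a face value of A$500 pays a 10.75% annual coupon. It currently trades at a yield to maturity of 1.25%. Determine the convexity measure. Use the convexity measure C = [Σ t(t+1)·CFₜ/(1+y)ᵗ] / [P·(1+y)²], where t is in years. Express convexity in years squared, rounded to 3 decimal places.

31.762

With y = 0.0125:
  t   CF        PV=CF/(1+0.0125)^t    t·PV        t(t+1)·PV
  1        53.75        53.0864        53.0864         106.1728
  2        53.75        52.4310       104.8621         314.5862
  3        53.75        51.7837       155.3512         621.4048
  4        53.75        51.1444       204.5777       1,022.8886
  5        53.75        50.5130       252.5651       1,515.3905
  6       553.75       513.9768     3,083.8610      21,587.0272
  Σ                    772.9355     3,854.3035      25,167.4701
P = 772.9355.
Convexity = Σ t(t+1)·PV / [P·(1+y)²] = 25,167.4701 / (772.9355 × 1.025156) = 31.76188.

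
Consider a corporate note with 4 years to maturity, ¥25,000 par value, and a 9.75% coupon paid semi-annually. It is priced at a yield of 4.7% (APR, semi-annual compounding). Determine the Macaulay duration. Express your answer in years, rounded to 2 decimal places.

3.46 years

Periodic yield y = 0.0235. Discount each cash flow and weight by its period:
  t   CF        PV=CF/(1+0.0235)^t    t·PV
  1     1,218.75     1,190.7670     1,190.7670
  2     1,218.75     1,163.4265     2,326.8529
  3     1,218.75     1,136.7137     3,410.1410
  4     1,218.75     1,110.6142     4,442.4570
  5     1,218.75     1,085.1141     5,425.5703
  6     1,218.75     1,060.1994     6,361.1963
  7     1,218.75     1,035.8567     7,250.9972
  8    26,218.75    21,772.5455   174,180.3639
  Σ                 29,555.2370   204,588.3457
Price P = Σ PV = 29,555.2370.
Macaulay duration = Σ(t·PV) / P = 204,588.3457 / 29,555.2370 = 6.92224 half-year periods.
In years: 6.92224 / 2 = 3.46112 years.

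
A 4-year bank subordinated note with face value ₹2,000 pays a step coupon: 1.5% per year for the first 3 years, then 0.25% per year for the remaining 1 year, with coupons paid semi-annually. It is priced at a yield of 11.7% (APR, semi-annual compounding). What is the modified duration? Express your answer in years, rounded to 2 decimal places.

Periodic yield y = 0.0585. First find Macaulay duration:
  t   CF        PV=CF/(1+0.0585)^t    t·PV
  1        15.00        14.1710        14.1710
  2        15.00        13.3878        26.7756
  3        15.00        12.6479        37.9437
  4        15.00        11.9489        47.7956
  5        15.00        11.2885        56.4426
  6        15.00        10.6646        63.9878
  7         2.50         1.6792        11.7544
  8     2,002.50     1,270.7076    10,165.6608
  Σ                  1,346.4956    10,424.5315
P = 1,346.4956; Macaulay duration = 10,424.5315 / 1,346.4956 = 7.74197 half-year periods = 3.87099 years.
Modified duration = D_Mac / (1 + y) = 3.87099 / 1.0585 = 3.65705 years.

3.66 years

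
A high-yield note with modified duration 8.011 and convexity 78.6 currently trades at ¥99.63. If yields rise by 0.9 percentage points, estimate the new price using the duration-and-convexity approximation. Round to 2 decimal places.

¥92.76

Duration effect: -D_mod·Δy = -8.011 × (+0.009) = -0.072099
Convexity effect: ½·C·(Δy)² = 0.5 × 78.6 × (0.009)² = +0.0031833
ΔP/P ≈ -0.072099 + 0.0031833 = -0.0689157
New price ≈ 99.63 × (1 - 0.0689157) = 92.763928809.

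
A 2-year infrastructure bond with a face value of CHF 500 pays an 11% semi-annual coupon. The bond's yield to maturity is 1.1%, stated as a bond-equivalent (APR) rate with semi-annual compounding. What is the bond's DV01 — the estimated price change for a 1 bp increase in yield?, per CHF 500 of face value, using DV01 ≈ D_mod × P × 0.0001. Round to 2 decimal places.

Periodic yield y = 0.0055.
  t   CF        PV=CF/(1+0.0055)^t    t·PV
  1        27.50        27.3496        27.3496
  2        27.50        27.2000        54.4000
  3        27.50        27.0512        81.1536
  4       527.50       516.0528     2,064.2113
  Σ                    597.6536     2,227.1144
P = 597.6536; D_Mac = 3.72643 half-year periods = 1.86322 yrs; D_mod = 1.85302 yrs.
DV01 ≈ 1.85302 × 597.6536 × 0.0001 = 0.110747.

CHF 0.11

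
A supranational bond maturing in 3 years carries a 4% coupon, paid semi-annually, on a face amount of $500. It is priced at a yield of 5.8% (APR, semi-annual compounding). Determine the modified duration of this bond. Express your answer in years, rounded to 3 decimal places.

Periodic yield y = 0.029. First find Macaulay duration:
  t   CF        PV=CF/(1+0.029)^t    t·PV
  1        10.00         9.7182         9.7182
  2        10.00         9.4443        18.8886
  3        10.00         9.1781        27.5344
  4        10.00         8.9195        35.6778
  5        10.00         8.6681        43.3404
  6       510.00       429.6135     2,577.6810
  Σ                    475.5416     2,712.8404
P = 475.5416; Macaulay duration = 2,712.8404 / 475.5416 = 5.70474 half-year periods = 2.85237 years.
Modified duration = D_Mac / (1 + y) = 2.85237 / 1.029 = 2.77198 years.

2.772 years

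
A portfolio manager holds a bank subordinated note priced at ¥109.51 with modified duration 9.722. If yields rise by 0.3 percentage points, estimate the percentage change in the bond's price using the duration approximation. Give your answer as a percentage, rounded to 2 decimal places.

-2.92%

Duration approximation: ΔP/P ≈ -D_mod · Δy = -9.722 × (+0.003) = -0.029166.
As a percentage: -2.9166%.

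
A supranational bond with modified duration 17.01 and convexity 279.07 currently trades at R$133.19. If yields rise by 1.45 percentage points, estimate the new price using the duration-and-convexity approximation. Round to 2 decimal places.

R$104.25

Duration effect: -D_mod·Δy = -17.01 × (+0.0145) = -0.246645
Convexity effect: ½·C·(Δy)² = 0.5 × 279.07 × (0.0145)² = +0.02933723375
ΔP/P ≈ -0.246645 + 0.02933723375 = -0.21730776625
New price ≈ 133.19 × (1 - 0.21730776625) = 104.2467786131625.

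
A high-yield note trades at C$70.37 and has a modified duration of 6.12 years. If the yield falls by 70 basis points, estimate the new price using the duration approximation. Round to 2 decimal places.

Duration approximation: ΔP/P ≈ -D_mod · Δy = -6.12 × (-0.007) = +0.042840.
New price ≈ 70.37 × (1 + 0.042840) = 73.3846508.

C$73.38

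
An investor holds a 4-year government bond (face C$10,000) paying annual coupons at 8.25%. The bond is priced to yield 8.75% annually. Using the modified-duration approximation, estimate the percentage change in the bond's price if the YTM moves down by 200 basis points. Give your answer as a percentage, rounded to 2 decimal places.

Periodic yield y = 0.0875. Modified duration first:
  t   CF        PV=CF/(1+0.0875)^t    t·PV
  1       825.00       758.6207       758.6207
  2       825.00       697.5822     1,395.1645
  3       825.00       641.4549     1,924.3648
  4    10,825.00     7,739.4633    30,957.8530
  Σ                  9,837.1211    35,036.0030
P = 9,837.1211; D_Mac = 3.56161 yrs; D_mod = 3.56161/(1+0.0875) = 3.27504 yrs.
ΔP/P ≈ -D_mod · Δy = -3.27504 × (-0.02) = +0.065501 = +6.5501%.

+6.55%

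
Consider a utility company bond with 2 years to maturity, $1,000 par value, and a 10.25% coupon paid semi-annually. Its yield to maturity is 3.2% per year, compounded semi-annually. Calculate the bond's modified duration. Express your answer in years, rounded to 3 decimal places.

Periodic yield y = 0.016. First find Macaulay duration:
  t   CF        PV=CF/(1+0.016)^t    t·PV
  1        51.25        50.4429        50.4429
  2        51.25        49.6485        99.2971
  3        51.25        48.8667       146.6000
  4     1,051.25       986.5774     3,946.3097
  Σ                  1,135.5356     4,242.6497
P = 1,135.5356; Macaulay duration = 4,242.6497 / 1,135.5356 = 3.73625 half-year periods = 1.86813 years.
Modified duration = D_Mac / (1 + y) = 1.86813 / 1.016 = 1.83871 years.

1.839 years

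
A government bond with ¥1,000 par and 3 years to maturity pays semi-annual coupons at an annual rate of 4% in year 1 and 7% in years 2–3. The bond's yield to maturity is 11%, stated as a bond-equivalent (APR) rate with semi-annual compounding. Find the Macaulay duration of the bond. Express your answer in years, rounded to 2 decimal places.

Periodic yield y = 0.055. Discount each cash flow and weight by its period:
  t   CF        PV=CF/(1+0.055)^t    t·PV
  1        20.00        18.9573        18.9573
  2        20.00        17.9690        35.9381
  3        35.00        29.8065        89.4194
  4        35.00        28.2526       113.0103
  5        35.00        26.7797       133.8985
  6     1,035.00       750.6294     4,503.7766
  Σ                    872.3946     4,895.0004
Price P = Σ PV = 872.3946.
Macaulay duration = Σ(t·PV) / P = 4,895.0004 / 872.3946 = 5.61099 half-year periods.
In years: 5.61099 / 2 = 2.80550 years.

2.81 years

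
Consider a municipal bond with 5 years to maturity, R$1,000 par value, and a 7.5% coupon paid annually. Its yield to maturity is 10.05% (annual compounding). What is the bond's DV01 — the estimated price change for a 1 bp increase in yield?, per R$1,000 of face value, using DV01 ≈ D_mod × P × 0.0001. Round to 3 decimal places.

R$0.354

Periodic yield y = 0.1005.
  t   CF        PV=CF/(1+0.1005)^t    t·PV
  1        75.00        68.1508        68.1508
  2        75.00        61.9272       123.8543
  3        75.00        56.2718       168.8155
  4        75.00        51.1330       204.5319
  5     1,075.00       665.9755     3,329.8773
  Σ                    903.4583     3,895.2299
P = 903.4583; D_Mac = 4.31147 yrs; D_mod = 3.91773 yrs.
DV01 ≈ 3.91773 × 903.4583 × 0.0001 = 0.353951.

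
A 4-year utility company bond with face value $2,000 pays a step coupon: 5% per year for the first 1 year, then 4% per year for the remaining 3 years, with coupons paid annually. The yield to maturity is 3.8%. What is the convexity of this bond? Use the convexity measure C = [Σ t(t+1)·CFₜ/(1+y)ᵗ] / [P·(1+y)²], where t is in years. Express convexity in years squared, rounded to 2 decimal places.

17.04

With y = 0.038:
  t   CF        PV=CF/(1+0.038)^t    t·PV        t(t+1)·PV
  1       100.00        96.3391        96.3391         192.6782
  2        80.00        74.2498       148.4996         445.4988
  3        80.00        71.5316       214.5948         858.3792
  4     2,080.00     1,791.7356     7,166.9424      35,834.7118
  Σ                  2,033.8561     7,626.3759      37,331.2680
P = 2,033.8561.
Convexity = Σ t(t+1)·PV / [P·(1+y)²] = 37,331.2680 / (2,033.8561 × 1.077444) = 17.03561.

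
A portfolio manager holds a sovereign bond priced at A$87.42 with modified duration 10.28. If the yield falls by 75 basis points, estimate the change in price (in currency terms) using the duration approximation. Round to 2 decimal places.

+A$6.74

Duration approximation: ΔP/P ≈ -D_mod · Δy = -10.28 × (-0.0075) = +0.077100.
ΔP ≈ 87.42 × (+0.077100) = +6.740082.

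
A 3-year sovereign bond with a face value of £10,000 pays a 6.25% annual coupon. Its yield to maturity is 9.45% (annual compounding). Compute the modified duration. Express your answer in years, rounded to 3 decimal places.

2.576 years

Periodic yield y = 0.0945. First find Macaulay duration:
  t   CF        PV=CF/(1+0.0945)^t    t·PV
  1       625.00       571.0370       571.0370
  2       625.00       521.7332     1,043.4664
  3    10,625.00     8,103.6680    24,311.0041
  Σ                  9,196.4382    25,925.5075
P = 9,196.4382; Macaulay duration = 25,925.5075 / 9,196.4382 = 2.81908 years.
Modified duration = D_Mac / (1 + y) = 2.81908 / 1.0945 = 2.57568 years.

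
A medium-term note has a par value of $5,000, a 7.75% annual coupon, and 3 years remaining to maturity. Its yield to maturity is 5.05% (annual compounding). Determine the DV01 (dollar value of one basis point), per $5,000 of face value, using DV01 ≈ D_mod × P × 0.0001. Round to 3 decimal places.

Periodic yield y = 0.0505.
  t   CF        PV=CF/(1+0.0505)^t    t·PV
  1       387.50       368.8720       368.8720
  2       387.50       351.1394       702.2788
  3     5,387.50     4,647.2829    13,941.8488
  Σ                  5,367.2943    15,012.9996
P = 5,367.2943; D_Mac = 2.79713 yrs; D_mod = 2.66266 yrs.
DV01 ≈ 2.66266 × 5,367.2943 × 0.0001 = 1.429129.

$1.429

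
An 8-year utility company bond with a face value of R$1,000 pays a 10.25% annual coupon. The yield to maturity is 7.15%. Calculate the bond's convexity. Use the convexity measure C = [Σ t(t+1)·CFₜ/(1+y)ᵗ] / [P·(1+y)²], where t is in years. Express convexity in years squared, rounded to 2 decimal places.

With y = 0.0715:
  t   CF        PV=CF/(1+0.0715)^t    t·PV        t(t+1)·PV
  1       102.50        95.6603        95.6603         191.3206
  2       102.50        89.2770       178.5540         535.6619
  3       102.50        83.3196       249.9589         999.8356
  4       102.50        77.7598       311.0392       1,555.1961
  5       102.50        72.5710       362.8549       2,177.1294
  6       102.50        67.7284       406.3704       2,844.5928
  7       102.50        63.2090       442.4627       3,539.7017
  8     1,102.50       634.5140     5,076.1118      45,685.0066
  Σ                  1,184.0390     7,123.0122      57,528.4446
P = 1,184.0390.
Convexity = Σ t(t+1)·PV / [P·(1+y)²] = 57,528.4446 / (1,184.0390 × 1.148112) = 42.31869.

42.32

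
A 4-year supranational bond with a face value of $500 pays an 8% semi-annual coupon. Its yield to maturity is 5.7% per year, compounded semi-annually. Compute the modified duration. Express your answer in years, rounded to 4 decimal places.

3.4258 years

Periodic yield y = 0.0285. First find Macaulay duration:
  t   CF        PV=CF/(1+0.0285)^t    t·PV
  1        20.00        19.4458        19.4458
  2        20.00        18.9069        37.8139
  3        20.00        18.3830        55.1491
  4        20.00        17.8736        71.4945
  5        20.00        17.3783        86.8917
  6        20.00        16.8968       101.3807
  7        20.00        16.4286       115.0000
  8       520.00       415.3067     3,322.4539
  Σ                    540.6199     3,809.6297
P = 540.6199; Macaulay duration = 3,809.6297 / 540.6199 = 7.04678 half-year periods = 3.52339 years.
Modified duration = D_Mac / (1 + y) = 3.52339 / 1.0285 = 3.42576 years.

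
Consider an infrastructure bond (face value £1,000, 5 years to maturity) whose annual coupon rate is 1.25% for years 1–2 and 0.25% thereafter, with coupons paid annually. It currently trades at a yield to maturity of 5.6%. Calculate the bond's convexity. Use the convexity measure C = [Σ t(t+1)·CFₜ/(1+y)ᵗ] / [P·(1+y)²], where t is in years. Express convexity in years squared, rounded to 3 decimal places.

With y = 0.056:
  t   CF        PV=CF/(1+0.056)^t    t·PV        t(t+1)·PV
  1        12.50        11.8371        11.8371          23.6742
  2        12.50        11.2094        22.4188          67.2564
  3         2.50         2.1230         6.3690          25.4759
  4         2.50         2.0104         8.0416          40.2082
  5     1,002.50       763.4222     3,817.1110      22,902.6663
  Σ                    790.6021     3,865.7776      23,059.2810
P = 790.6021.
Convexity = Σ t(t+1)·PV / [P·(1+y)²] = 23,059.2810 / (790.6021 × 1.115136) = 26.15531.

26.155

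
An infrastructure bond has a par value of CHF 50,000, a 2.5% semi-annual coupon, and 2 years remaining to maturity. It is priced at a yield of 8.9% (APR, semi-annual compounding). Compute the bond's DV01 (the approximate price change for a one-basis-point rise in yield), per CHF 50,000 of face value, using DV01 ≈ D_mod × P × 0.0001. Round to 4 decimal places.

CHF 8.3065

Periodic yield y = 0.0445.
  t   CF        PV=CF/(1+0.0445)^t    t·PV
  1       625.00       598.3724       598.3724
  2       625.00       572.8793     1,145.7586
  3       625.00       548.4723     1,645.4168
  4    50,625.00    42,533.5135   170,134.0539
  Σ                 44,253.2375   173,523.6017
P = 44,253.2375; D_Mac = 3.92115 half-year periods = 1.96058 yrs; D_mod = 1.87705 yrs.
DV01 ≈ 1.87705 × 44,253.2375 × 0.0001 = 8.306539.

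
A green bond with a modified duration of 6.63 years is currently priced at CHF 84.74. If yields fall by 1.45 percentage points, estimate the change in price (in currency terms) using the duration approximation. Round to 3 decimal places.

+CHF 8.146

Duration approximation: ΔP/P ≈ -D_mod · Δy = -6.63 × (-0.0145) = +0.096135.
ΔP ≈ 84.74 × (+0.096135) = +8.1464799.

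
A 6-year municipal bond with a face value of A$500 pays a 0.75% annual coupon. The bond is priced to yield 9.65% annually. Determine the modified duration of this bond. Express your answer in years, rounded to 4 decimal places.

Periodic yield y = 0.0965. First find Macaulay duration:
  t   CF        PV=CF/(1+0.0965)^t    t·PV
  1         3.75         3.4200         3.4200
  2         3.75         3.1190         6.2380
  3         3.75         2.8445         8.5335
  4         3.75         2.5942        10.3766
  5         3.75         2.3659        11.8293
  6       503.75       289.8433     1,739.0597
  Σ                    304.1868     1,779.4571
P = 304.1868; Macaulay duration = 1,779.4571 / 304.1868 = 5.84988 years.
Modified duration = D_Mac / (1 + y) = 5.84988 / 1.0965 = 5.33505 years.

5.3351 years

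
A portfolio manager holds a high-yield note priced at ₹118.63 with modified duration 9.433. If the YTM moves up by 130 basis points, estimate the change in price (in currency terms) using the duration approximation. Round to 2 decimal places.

-₹14.55

Duration approximation: ΔP/P ≈ -D_mod · Δy = -9.433 × (+0.013) = -0.122629.
ΔP ≈ 118.63 × (-0.122629) = -14.54747827.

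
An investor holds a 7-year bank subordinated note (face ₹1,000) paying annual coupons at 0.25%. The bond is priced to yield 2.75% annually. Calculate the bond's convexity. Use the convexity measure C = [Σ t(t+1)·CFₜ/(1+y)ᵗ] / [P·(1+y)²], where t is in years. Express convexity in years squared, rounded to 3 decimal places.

52.460

With y = 0.0275:
  t   CF        PV=CF/(1+0.0275)^t    t·PV        t(t+1)·PV
  1         2.50         2.4331         2.4331           4.8662
  2         2.50         2.3680         4.7359          14.2078
  3         2.50         2.3046         6.9138          27.6551
  4         2.50         2.2429         8.9717          44.8583
  5         2.50         2.1829        10.9144          65.4865
  6         2.50         2.1245        12.7468          89.2274
  7     1,002.50       829.1089     5,803.7622      46,430.0974
  Σ                    842.7648     5,850.4778      46,676.3988
P = 842.7648.
Convexity = Σ t(t+1)·PV / [P·(1+y)²] = 46,676.3988 / (842.7648 × 1.055756) = 52.45988.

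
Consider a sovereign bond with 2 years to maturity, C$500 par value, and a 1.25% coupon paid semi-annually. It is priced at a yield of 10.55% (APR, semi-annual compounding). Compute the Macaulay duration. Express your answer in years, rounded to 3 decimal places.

Periodic yield y = 0.05275. Discount each cash flow and weight by its period:
  t   CF        PV=CF/(1+0.05275)^t    t·PV
  1        3.125         2.9684         2.9684
  2        3.125         2.8197         5.6394
  3        3.125         2.6784         8.0352
  4      503.125       409.6141     1,638.4564
  Σ                    418.0806     1,655.0993
Price P = Σ PV = 418.0806.
Macaulay duration = Σ(t·PV) / P = 1,655.0993 / 418.0806 = 3.95880 half-year periods.
In years: 3.95880 / 2 = 1.97940 years.

1.979 years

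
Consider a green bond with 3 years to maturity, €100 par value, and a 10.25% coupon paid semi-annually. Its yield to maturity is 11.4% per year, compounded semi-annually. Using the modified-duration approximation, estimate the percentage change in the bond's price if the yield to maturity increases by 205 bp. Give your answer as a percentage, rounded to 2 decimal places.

Periodic yield y = 0.057. Modified duration first:
  t   CF        PV=CF/(1+0.057)^t    t·PV
  1        5.125         4.8486         4.8486
  2        5.125         4.5872         9.1743
  3        5.125         4.3398        13.0194
  4        5.125         4.1058        16.4231
  5        5.125         3.8844        19.4218
  6      105.125        75.3800       452.2799
  Σ                     97.1457       515.1671
P = 97.1457; D_Mac = 5.30304 half-year periods = 2.65152 yrs; D_mod = 2.65152/(1+0.057) = 2.50853 yrs.
ΔP/P ≈ -D_mod · Δy = -2.50853 × (+0.0205) = -0.051425 = -5.1425%.

-5.14%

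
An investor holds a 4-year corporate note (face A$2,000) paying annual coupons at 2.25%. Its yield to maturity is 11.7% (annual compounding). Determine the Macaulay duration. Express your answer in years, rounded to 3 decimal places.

Periodic yield y = 0.117. Discount each cash flow and weight by its year:
  t   CF        PV=CF/(1+0.117)^t    t·PV
  1        45.00        40.2865        40.2865
  2        45.00        36.0667        72.1334
  3        45.00        32.2889        96.8666
  4     2,045.00     1,313.6529     5,254.6115
  Σ                  1,422.2949     5,463.8980
Price P = Σ PV = 1,422.2949.
Macaulay duration = Σ(t·PV) / P = 5,463.8980 / 1,422.2949 = 3.84161 years.

3.842 years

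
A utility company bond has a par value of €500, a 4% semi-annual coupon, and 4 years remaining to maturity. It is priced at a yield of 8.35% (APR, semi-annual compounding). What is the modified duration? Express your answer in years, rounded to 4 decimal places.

Periodic yield y = 0.04175. First find Macaulay duration:
  t   CF        PV=CF/(1+0.04175)^t    t·PV
  1        10.00         9.5992         9.5992
  2        10.00         9.2145        18.4291
  3        10.00         8.8452        26.5357
  4        10.00         8.4907        33.9630
  5        10.00         8.1505        40.7523
  6        10.00         7.8238        46.9429
  7        10.00         7.5103        52.5719
  8       510.00       367.6733     2,941.3865
  Σ                    427.3076     3,170.1806
P = 427.3076; Macaulay duration = 3,170.1806 / 427.3076 = 7.41897 half-year periods = 3.70948 years.
Modified duration = D_Mac / (1 + y) = 3.70948 / 1.04175 = 3.56082 years.

3.5608 years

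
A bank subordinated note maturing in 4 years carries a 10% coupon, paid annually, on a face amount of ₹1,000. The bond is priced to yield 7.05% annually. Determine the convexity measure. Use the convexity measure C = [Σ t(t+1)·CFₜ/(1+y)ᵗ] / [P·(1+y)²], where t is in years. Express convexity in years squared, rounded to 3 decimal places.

With y = 0.0705:
  t   CF        PV=CF/(1+0.0705)^t    t·PV        t(t+1)·PV
  1       100.00        93.4143        93.4143         186.8286
  2       100.00        87.2623       174.5246         523.5738
  3       100.00        81.5155       244.5464         978.1855
  4     1,100.00       837.6180     3,350.4720      16,752.3599
  Σ                  1,099.8100     3,862.9573      18,440.9478
P = 1,099.8100.
Convexity = Σ t(t+1)·PV / [P·(1+y)²] = 18,440.9478 / (1,099.8100 × 1.145970) = 14.63161.

14.632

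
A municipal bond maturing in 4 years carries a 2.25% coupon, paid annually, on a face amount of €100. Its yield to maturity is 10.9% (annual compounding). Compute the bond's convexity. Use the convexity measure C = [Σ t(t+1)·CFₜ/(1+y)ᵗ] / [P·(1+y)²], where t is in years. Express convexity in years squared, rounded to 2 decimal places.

With y = 0.109:
  t   CF        PV=CF/(1+0.109)^t    t·PV        t(t+1)·PV
  1         2.25         2.0289         2.0289           4.0577
  2         2.25         1.8294         3.6589          10.9767
  3         2.25         1.6496         4.9489          19.7956
  4       102.25        67.5985       270.3940       1,351.9702
  Σ                     73.1064       281.0307       1,386.8002
P = 73.1064.
Convexity = Σ t(t+1)·PV / [P·(1+y)²] = 1,386.8002 / (73.1064 × 1.229881) = 15.42393.

15.42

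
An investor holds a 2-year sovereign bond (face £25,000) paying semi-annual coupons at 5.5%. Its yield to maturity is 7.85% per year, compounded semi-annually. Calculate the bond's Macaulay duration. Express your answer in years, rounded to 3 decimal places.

1.919 years

Periodic yield y = 0.03925. Discount each cash flow and weight by its period:
  t   CF        PV=CF/(1+0.03925)^t    t·PV
  1       687.50       661.5348       661.5348
  2       687.50       636.5502     1,273.1003
  3       687.50       612.5092     1,837.5275
  4    25,687.50    22,021.2368    88,084.9471
  Σ                 23,931.8309    91,857.1097
Price P = Σ PV = 23,931.8309.
Macaulay duration = Σ(t·PV) / P = 91,857.1097 / 23,931.8309 = 3.83828 half-year periods.
In years: 3.83828 / 2 = 1.91914 years.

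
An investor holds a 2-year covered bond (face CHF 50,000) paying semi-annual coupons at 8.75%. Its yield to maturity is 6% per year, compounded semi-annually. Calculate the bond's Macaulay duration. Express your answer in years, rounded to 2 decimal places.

1.88 years

Periodic yield y = 0.03. Discount each cash flow and weight by its period:
  t   CF        PV=CF/(1+0.03)^t    t·PV
  1     2,187.50     2,123.7864     2,123.7864
  2     2,187.50     2,061.9286     4,123.8571
  3     2,187.50     2,001.8724     6,005.6171
  4    52,187.50    46,367.9178   185,471.6713
  Σ                 52,555.5052   197,724.9319
Price P = Σ PV = 52,555.5052.
Macaulay duration = Σ(t·PV) / P = 197,724.9319 / 52,555.5052 = 3.76221 half-year periods.
In years: 3.76221 / 2 = 1.88111 years.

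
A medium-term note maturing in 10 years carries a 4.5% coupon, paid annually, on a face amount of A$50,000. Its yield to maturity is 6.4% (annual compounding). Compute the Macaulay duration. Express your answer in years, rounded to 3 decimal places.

8.113 years

Periodic yield y = 0.064. Discount each cash flow and weight by its year:
  t   CF        PV=CF/(1+0.064)^t    t·PV
  1     2,250.00     2,114.6617     2,114.6617
  2     2,250.00     1,987.4640     3,974.9279
  3     2,250.00     1,867.9173     5,603.7518
  4     2,250.00     1,755.5613     7,022.2453
  5     2,250.00     1,649.9637     8,249.8183
  6     2,250.00     1,550.7177     9,304.3063
  7     2,250.00     1,457.4415    10,202.0903
  8     2,250.00     1,369.7758    10,958.2065
  9     2,250.00     1,287.3833    11,586.4496
  10   52,250.00    28,097.6511   280,976.5109
  Σ                 43,138.5372   349,992.9686
Price P = Σ PV = 43,138.5372.
Macaulay duration = Σ(t·PV) / P = 349,992.9686 / 43,138.5372 = 8.11323 years.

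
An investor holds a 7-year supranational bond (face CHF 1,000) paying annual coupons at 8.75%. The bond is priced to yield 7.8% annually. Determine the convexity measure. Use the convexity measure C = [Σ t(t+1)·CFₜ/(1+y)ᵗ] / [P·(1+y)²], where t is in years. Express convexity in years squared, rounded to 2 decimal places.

35.16

With y = 0.078:
  t   CF        PV=CF/(1+0.078)^t    t·PV        t(t+1)·PV
  1        87.50        81.1688        81.1688         162.3377
  2        87.50        75.2958       150.5915         451.7746
  3        87.50        69.8476       209.5429         838.1717
  4        87.50        64.7937       259.1749       1,295.8747
  5        87.50        60.1055       300.5275       1,803.1651
  6        87.50        55.7565       334.5390       2,341.7729
  7     1,087.50       642.8327     4,499.8287      35,998.6295
  Σ                  1,049.8006     5,835.3734      42,891.7262
P = 1,049.8006.
Convexity = Σ t(t+1)·PV / [P·(1+y)²] = 42,891.7262 / (1,049.8006 × 1.162084) = 35.15841.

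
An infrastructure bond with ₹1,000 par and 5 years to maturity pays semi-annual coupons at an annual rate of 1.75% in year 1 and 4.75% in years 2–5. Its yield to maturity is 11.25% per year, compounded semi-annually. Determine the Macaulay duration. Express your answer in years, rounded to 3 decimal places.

4.557 years

Periodic yield y = 0.05625. Discount each cash flow and weight by its period:
  t   CF        PV=CF/(1+0.05625)^t    t·PV
  1         8.75         8.2840         8.2840
  2         8.75         7.8429        15.6857
  3        23.75        20.1541        60.4623
  4        23.75        19.0808        76.3232
  5        23.75        18.0647        90.3233
  6        23.75        17.1026       102.6159
  7        23.75        16.1919       113.3430
  8        23.75        15.3296       122.6365
  9        23.75        14.5132       130.6188
  10    1,023.75       592.2795     5,922.7949
  Σ                    728.8432     6,643.0877
Price P = Σ PV = 728.8432.
Macaulay duration = Σ(t·PV) / P = 6,643.0877 / 728.8432 = 9.11456 half-year periods.
In years: 9.11456 / 2 = 4.55728 years.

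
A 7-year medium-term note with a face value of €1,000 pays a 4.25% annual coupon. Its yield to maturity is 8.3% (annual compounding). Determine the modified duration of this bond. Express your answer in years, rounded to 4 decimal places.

5.6157 years

Periodic yield y = 0.083. First find Macaulay duration:
  t   CF        PV=CF/(1+0.083)^t    t·PV
  1        42.50        39.2428        39.2428
  2        42.50        36.2353        72.4706
  3        42.50        33.4583       100.3748
  4        42.50        30.8941       123.5763
  5        42.50        28.5264       142.6319
  6        42.50        26.3401       158.0409
  7     1,042.50       596.5912     4,176.1386
  Σ                    791.2883     4,812.4760
P = 791.2883; Macaulay duration = 4,812.4760 / 791.2883 = 6.08182 years.
Modified duration = D_Mac / (1 + y) = 6.08182 / 1.083 = 5.61572 years.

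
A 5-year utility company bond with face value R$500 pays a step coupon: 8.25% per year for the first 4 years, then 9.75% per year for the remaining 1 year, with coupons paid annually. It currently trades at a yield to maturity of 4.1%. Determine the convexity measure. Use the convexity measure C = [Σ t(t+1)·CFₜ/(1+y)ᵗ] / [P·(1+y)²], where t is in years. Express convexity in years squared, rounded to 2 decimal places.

With y = 0.041:
  t   CF        PV=CF/(1+0.041)^t    t·PV        t(t+1)·PV
  1        41.25        39.6254        39.6254          79.2507
  2        41.25        38.0647        76.1294         228.3882
  3        41.25        36.5655       109.6966         438.7863
  4        41.25        35.1254       140.5015         702.5076
  5       548.75       448.8703     2,244.3516      13,466.1095
  Σ                    598.2513     2,610.3044      14,915.0423
P = 598.2513.
Convexity = Σ t(t+1)·PV / [P·(1+y)²] = 14,915.0423 / (598.2513 × 1.083681) = 23.00591.

23.01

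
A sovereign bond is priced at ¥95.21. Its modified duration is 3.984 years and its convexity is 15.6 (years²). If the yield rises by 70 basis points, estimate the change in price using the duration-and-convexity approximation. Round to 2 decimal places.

Duration effect: -D_mod·Δy = -3.984 × (+0.007) = -0.027888
Convexity effect: ½·C·(Δy)² = 0.5 × 15.6 × (0.007)² = +0.0003822
ΔP/P ≈ -0.027888 + 0.0003822 = -0.0275058
ΔP ≈ 95.21 × (-0.0275058) = -2.618827218.

-¥2.62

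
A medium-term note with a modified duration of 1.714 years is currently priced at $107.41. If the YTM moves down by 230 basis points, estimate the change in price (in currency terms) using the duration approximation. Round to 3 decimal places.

+$4.234

Duration approximation: ΔP/P ≈ -D_mod · Δy = -1.714 × (-0.023) = +0.039422.
ΔP ≈ 107.41 × (+0.039422) = +4.23431702.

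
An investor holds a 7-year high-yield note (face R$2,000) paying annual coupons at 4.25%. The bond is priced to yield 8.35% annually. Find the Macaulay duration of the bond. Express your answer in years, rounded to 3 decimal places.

6.080 years

Periodic yield y = 0.0835. Discount each cash flow and weight by its year:
  t   CF        PV=CF/(1+0.0835)^t    t·PV
  1        85.00        78.4495        78.4495
  2        85.00        72.4038       144.8075
  3        85.00        66.8240       200.4719
  4        85.00        61.6742       246.6967
  5        85.00        56.9212       284.6062
  6        85.00        52.5346       315.2076
  7     2,085.00     1,189.3335     8,325.3345
  Σ                  1,578.1407     9,595.5738
Price P = Σ PV = 1,578.1407.
Macaulay duration = Σ(t·PV) / P = 9,595.5738 / 1,578.1407 = 6.08030 years.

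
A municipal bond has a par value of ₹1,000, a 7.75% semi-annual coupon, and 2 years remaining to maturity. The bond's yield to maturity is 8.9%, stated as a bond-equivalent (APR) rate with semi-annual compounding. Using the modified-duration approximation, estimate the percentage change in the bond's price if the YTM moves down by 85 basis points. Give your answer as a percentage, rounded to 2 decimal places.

+1.54%

Periodic yield y = 0.0445. Modified duration first:
  t   CF        PV=CF/(1+0.0445)^t    t·PV
  1        38.75        37.0991        37.0991
  2        38.75        35.5185        71.0370
  3        38.75        34.0053       102.0158
  4     1,038.75       872.7247     3,490.8987
  Σ                    979.3476     3,701.0507
P = 979.3476; D_Mac = 3.77910 half-year periods = 1.88955 yrs; D_mod = 1.88955/(1+0.0445) = 1.80905 yrs.
ΔP/P ≈ -D_mod · Δy = -1.80905 × (-0.0085) = +0.015377 = +1.5377%.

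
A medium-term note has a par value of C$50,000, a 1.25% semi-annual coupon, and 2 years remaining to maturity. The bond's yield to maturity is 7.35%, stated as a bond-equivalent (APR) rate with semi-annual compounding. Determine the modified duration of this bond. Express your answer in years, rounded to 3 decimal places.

Periodic yield y = 0.03675. First find Macaulay duration:
  t   CF        PV=CF/(1+0.03675)^t    t·PV
  1       312.50       301.4227       301.4227
  2       312.50       290.7381       581.4762
  3       312.50       280.4322       841.2966
  4    50,312.50    43,549.1539   174,196.6156
  Σ                 44,421.7469   175,920.8111
P = 44,421.7469; Macaulay duration = 175,920.8111 / 44,421.7469 = 3.96024 half-year periods = 1.98012 years.
Modified duration = D_Mac / (1 + y) = 1.98012 / 1.03675 = 1.90993 years.

1.910 years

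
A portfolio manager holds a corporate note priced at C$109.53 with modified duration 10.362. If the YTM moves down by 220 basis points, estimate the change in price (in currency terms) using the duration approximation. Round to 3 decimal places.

Duration approximation: ΔP/P ≈ -D_mod · Δy = -10.362 × (-0.022) = +0.227964.
ΔP ≈ 109.53 × (+0.227964) = +24.96889692.

+C$24.969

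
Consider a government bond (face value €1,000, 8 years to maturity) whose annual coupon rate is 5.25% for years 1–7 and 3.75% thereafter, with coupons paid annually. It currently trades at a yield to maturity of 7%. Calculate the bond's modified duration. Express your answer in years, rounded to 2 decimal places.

6.20 years

Periodic yield y = 0.07. First find Macaulay duration:
  t   CF        PV=CF/(1+0.07)^t    t·PV
  1        52.50        49.0654        49.0654
  2        52.50        45.8555        91.7111
  3        52.50        42.8556       128.5669
  4        52.50        40.0520       160.2080
  5        52.50        37.4318       187.1589
  6        52.50        34.9830       209.8978
  7        52.50        32.6944       228.8605
  8     1,037.50       603.8344     4,830.6756
  Σ                    886.7721     5,886.1442
P = 886.7721; Macaulay duration = 5,886.1442 / 886.7721 = 6.63772 years.
Modified duration = D_Mac / (1 + y) = 6.63772 / 1.07 = 6.20348 years.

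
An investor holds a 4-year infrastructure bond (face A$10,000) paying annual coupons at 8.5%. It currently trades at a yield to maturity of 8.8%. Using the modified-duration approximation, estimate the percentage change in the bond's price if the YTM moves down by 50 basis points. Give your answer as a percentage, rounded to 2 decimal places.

+1.63%

Periodic yield y = 0.088. Modified duration first:
  t   CF        PV=CF/(1+0.088)^t    t·PV
  1       850.00       781.2500       781.2500
  2       850.00       718.0607     1,436.1213
  3       850.00       659.9822     1,979.9467
  4    10,850.00     7,743.0873    30,972.3493
  Σ                  9,902.3802    35,169.6673
P = 9,902.3802; D_Mac = 3.55164 yrs; D_mod = 3.55164/(1+0.088) = 3.26437 yrs.
ΔP/P ≈ -D_mod · Δy = -3.26437 × (-0.005) = +0.016322 = +1.6322%.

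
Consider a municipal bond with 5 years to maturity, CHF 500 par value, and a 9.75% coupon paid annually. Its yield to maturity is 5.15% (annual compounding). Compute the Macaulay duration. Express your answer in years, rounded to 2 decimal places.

4.26 years

Periodic yield y = 0.0515. Discount each cash flow and weight by its year:
  t   CF        PV=CF/(1+0.0515)^t    t·PV
  1        48.75        46.3623        46.3623
  2        48.75        44.0916        88.1832
  3        48.75        41.9321       125.7964
  4        48.75        39.8784       159.5135
  5       548.75       426.9020     2,134.5098
  Σ                    599.1664     2,554.3653
Price P = Σ PV = 599.1664.
Macaulay duration = Σ(t·PV) / P = 2,554.3653 / 599.1664 = 4.26320 years.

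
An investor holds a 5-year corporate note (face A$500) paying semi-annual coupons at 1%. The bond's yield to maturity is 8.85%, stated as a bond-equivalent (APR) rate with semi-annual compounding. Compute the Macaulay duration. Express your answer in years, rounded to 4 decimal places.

Periodic yield y = 0.04425. Discount each cash flow and weight by its period:
  t   CF        PV=CF/(1+0.04425)^t    t·PV
  1         2.50         2.3941         2.3941
  2         2.50         2.2926         4.5852
  3         2.50         2.1955         6.5864
  4         2.50         2.1024         8.4097
  5         2.50         2.0133        10.0667
  6         2.50         1.9280        11.5682
  7         2.50         1.8463        12.9243
  8         2.50         1.7681        14.1447
  9         2.50         1.6932        15.2385
  10      502.50       325.9052     3,259.0515
  Σ                    344.1387     3,344.9693
Price P = Σ PV = 344.1387.
Macaulay duration = Σ(t·PV) / P = 3,344.9693 / 344.1387 = 9.71983 half-year periods.
In years: 9.71983 / 2 = 4.85991 years.

4.8599 years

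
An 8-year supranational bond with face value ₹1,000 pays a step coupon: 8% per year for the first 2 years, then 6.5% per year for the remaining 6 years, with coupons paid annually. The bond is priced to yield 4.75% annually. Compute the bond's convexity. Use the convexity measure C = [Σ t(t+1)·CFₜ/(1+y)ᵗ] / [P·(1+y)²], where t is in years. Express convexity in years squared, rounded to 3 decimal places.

49.062

With y = 0.0475:
  t   CF        PV=CF/(1+0.0475)^t    t·PV        t(t+1)·PV
  1        80.00        76.3723        76.3723         152.7446
  2        80.00        72.9091       145.8183         437.4548
  3        65.00        56.5524       169.6573         678.6291
  4        65.00        53.9880       215.9520       1,079.7600
  5        65.00        51.5399       257.6993       1,546.1957
  6        65.00        49.2027       295.2164       2,066.5145
  7        65.00        46.9716       328.8010       2,630.4083
  8     1,065.00       734.7124     5,877.6990      52,899.2910
  Σ                  1,142.2484     7,367.2155      61,490.9980
P = 1,142.2484.
Convexity = Σ t(t+1)·PV / [P·(1+y)²] = 61,490.9980 / (1,142.2484 × 1.097256) = 49.06174.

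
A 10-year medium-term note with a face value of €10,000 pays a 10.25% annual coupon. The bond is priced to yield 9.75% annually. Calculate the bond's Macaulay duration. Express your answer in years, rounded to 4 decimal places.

6.7543 years

Periodic yield y = 0.0975. Discount each cash flow and weight by its year:
  t   CF        PV=CF/(1+0.0975)^t    t·PV
  1     1,025.00       933.9408       933.9408
  2     1,025.00       850.9711     1,701.9422
  3     1,025.00       775.3723     2,326.1169
  4     1,025.00       706.4896     2,825.9582
  5     1,025.00       643.7263     3,218.6313
  6     1,025.00       586.5387     3,519.2324
  7     1,025.00       534.4316     3,741.0215
  8     1,025.00       486.9537     3,895.6293
  9     1,025.00       443.6935     3,993.2419
  10   11,025.00     4,348.4383    43,484.3827
  Σ                 10,310.5558    69,640.0970
Price P = Σ PV = 10,310.5558.
Macaulay duration = Σ(t·PV) / P = 69,640.0970 / 10,310.5558 = 6.75425 years.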